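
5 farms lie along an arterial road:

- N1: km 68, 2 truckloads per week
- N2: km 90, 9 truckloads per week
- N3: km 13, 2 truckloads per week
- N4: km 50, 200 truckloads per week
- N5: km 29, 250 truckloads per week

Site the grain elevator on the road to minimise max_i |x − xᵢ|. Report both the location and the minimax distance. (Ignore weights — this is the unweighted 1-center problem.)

The 1-center on a line is the midpoint of the two extreme points: leftmost at 13, rightmost at 90.
Optimal location = (13 + 90)/2 = 51.5; maximum distance = (90 − 13)/2 = 38.5.

location 51.5, max distance 38.5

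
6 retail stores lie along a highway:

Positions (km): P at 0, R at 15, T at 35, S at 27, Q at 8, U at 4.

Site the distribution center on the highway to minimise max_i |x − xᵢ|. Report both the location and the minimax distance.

The 1-center on a line is the midpoint of the two extreme points: leftmost at 0, rightmost at 35.
Optimal location = (0 + 35)/2 = 17.5; maximum distance = (35 − 0)/2 = 17.5.

location 17.5, max distance 17.5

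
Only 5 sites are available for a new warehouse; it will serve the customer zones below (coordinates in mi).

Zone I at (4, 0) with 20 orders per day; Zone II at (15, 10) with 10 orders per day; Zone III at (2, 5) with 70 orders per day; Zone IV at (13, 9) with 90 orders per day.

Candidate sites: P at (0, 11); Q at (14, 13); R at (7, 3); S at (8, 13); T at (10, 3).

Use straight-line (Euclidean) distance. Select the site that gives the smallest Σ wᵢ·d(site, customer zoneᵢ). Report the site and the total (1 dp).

Total weighted distance at each candidate:
  P (0, 11): total = 2010.9
  Q (14, 13): total = 1740.3
  R (7, 3): total = 1331.8
  S (8, 13): total = 1624.5
  T (10, 3): total = 1401.2
Minimum is at R with total 1331.8 mi.

R, total 1331.8 mi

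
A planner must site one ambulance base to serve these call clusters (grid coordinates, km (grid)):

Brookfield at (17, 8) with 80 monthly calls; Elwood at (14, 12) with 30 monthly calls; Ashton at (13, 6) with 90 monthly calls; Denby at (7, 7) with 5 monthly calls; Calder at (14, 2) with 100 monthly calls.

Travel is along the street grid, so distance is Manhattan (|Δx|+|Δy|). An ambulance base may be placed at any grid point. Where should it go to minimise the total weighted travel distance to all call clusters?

(14, 6)

Manhattan distance separates: Σwᵢ(|x−xᵢ|+|y−yᵢ|) = Σwᵢ|x−xᵢ| + Σwᵢ|y−yᵢ|, so x and y are optimised independently as 1-D weighted medians.
Total weight W = 305; half = 152.5.
x-coordinate, sorted with cumulative weight:
  x=7 (Denby, w=5) cum 5
  x=13 (Ashton, w=90) cum 95
  x=14 (Elwood, w=30) cum 125
  x=14 (Calder, w=100) cum 225  ← median
  x=17 (Brookfield, w=80) cum 305
⇒ x* = 14
y-coordinate, sorted with cumulative weight:
  y=2 (Calder, w=100) cum 100
  y=6 (Ashton, w=90) cum 190  ← median
  y=7 (Denby, w=5) cum 195
  y=8 (Brookfield, w=80) cum 275
  y=12 (Elwood, w=30) cum 305
⇒ y* = 6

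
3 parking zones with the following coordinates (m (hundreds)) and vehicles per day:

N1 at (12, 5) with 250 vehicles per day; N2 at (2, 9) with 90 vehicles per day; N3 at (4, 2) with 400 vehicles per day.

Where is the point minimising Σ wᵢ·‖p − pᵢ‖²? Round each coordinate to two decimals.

(6.46, 3.86)

The minimiser of Σwᵢ‖p−pᵢ‖² is the weighted centroid p* = (Σwᵢpᵢ)/(Σwᵢ).
Σwᵢ = 740.
Σwᵢxᵢ = 250·12 + 90·2 + 400·4 = 4780.
Σwᵢyᵢ = 250·5 + 90·9 + 400·2 = 2860.
x* = 4780/740 = 6.46, y* = 2860/740 = 3.86.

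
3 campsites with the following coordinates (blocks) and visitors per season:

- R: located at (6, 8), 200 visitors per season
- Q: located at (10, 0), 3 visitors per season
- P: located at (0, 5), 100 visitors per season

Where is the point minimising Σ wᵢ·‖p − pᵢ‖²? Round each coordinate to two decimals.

(4.06, 6.93)

The minimiser of Σwᵢ‖p−pᵢ‖² is the weighted centroid p* = (Σwᵢpᵢ)/(Σwᵢ).
Σwᵢ = 303.
Σwᵢxᵢ = 200·6 + 3·10 + 100·0 = 1230.
Σwᵢyᵢ = 200·8 + 3·0 + 100·5 = 2100.
x* = 1230/303 = 4.06, y* = 2100/303 = 6.93.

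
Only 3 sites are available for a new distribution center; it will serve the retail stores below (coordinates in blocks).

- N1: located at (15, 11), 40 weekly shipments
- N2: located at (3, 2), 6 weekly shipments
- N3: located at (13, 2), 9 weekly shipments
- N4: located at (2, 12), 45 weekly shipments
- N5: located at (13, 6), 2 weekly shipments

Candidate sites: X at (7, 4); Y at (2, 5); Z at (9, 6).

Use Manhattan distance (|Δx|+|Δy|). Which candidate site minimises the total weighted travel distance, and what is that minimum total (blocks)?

Z, total 1165 blocks

Total weighted distance at each candidate:
  X (7, 4): total = 1309
  Y (2, 5): total = 1249
  Z (9, 6): total = 1165
Minimum is at Z with total 1165 blocks.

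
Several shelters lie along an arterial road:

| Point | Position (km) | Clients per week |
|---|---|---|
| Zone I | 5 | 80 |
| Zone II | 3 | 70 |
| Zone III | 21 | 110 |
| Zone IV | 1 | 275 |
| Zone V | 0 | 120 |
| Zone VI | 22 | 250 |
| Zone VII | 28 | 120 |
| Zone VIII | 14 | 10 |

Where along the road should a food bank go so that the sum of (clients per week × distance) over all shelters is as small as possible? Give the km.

For a sum of weighted absolute distances on a line, the optimum is the weighted median (not the mean). Total weight W = 1035; half-weight = 517.5.
Sort by position and accumulate weight:
  km 0 (Zone V, w=120) → cum 120
  km 1 (Zone IV, w=275) → cum 395
  km 3 (Zone II, w=70) → cum 465
  km 5 (Zone I, w=80) → cum 545  ≥ 517.5 → median here
  km 14 (Zone VIII, w=10) → cum 555
  km 21 (Zone III, w=110) → cum 665
  km 22 (Zone VI, w=250) → cum 915
  km 28 (Zone VII, w=120) → cum 1035
Optimal location: km 5.

x = 5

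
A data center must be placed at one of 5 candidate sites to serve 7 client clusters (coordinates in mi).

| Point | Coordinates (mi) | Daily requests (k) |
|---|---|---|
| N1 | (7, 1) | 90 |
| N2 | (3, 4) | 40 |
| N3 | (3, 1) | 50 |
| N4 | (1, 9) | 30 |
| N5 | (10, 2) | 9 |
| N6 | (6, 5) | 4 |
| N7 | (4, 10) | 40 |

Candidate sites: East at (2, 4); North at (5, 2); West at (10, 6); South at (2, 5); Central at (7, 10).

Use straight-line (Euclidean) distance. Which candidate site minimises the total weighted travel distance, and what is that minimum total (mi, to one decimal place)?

North, total 1048.2 mi

Total weighted distance at each candidate:
  East (2, 4): total = 1219.6
  North (5, 2): total = 1048.2
  West (10, 6): total = 1871.6
  South (2, 5): total = 1271.0
  Central (7, 10): total = 1990.7
Minimum is at North with total 1048.2 mi.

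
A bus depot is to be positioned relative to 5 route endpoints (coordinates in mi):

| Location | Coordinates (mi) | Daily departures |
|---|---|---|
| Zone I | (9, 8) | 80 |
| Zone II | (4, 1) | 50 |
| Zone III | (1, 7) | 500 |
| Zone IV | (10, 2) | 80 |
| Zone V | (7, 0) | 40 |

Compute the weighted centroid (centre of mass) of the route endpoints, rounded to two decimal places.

(3.33, 5.80)

The minimiser of Σwᵢ‖p−pᵢ‖² is the weighted centroid p* = (Σwᵢpᵢ)/(Σwᵢ).
Σwᵢ = 750.
Σwᵢxᵢ = 80·9 + 50·4 + 500·1 + 80·10 + 40·7 = 2500.
Σwᵢyᵢ = 80·8 + 50·1 + 500·7 + 80·2 + 40·0 = 4350.
x* = 2500/750 = 3.33, y* = 4350/750 = 5.80.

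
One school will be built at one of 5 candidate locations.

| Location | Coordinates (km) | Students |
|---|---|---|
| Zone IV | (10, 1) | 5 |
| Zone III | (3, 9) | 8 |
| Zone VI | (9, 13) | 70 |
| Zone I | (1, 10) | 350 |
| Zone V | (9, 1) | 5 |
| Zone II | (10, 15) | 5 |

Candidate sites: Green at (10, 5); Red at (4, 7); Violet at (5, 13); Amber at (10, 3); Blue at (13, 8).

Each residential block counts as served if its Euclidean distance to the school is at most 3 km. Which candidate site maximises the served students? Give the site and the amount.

Coverage radius r = 3 km; a point is covered iff (Δx)²+(Δy)² ≤ 3² = 9.
  Green (10, 5): covers {none} → 0
  Red (4, 7): covers {Zone III} → 8
  Violet (5, 13): covers {none} → 0
  Amber (10, 3): covers {Zone IV, Zone V} → 10
  Blue (13, 8): covers {none} → 0
Maximum coverage at Amber: 10 students.

Amber, covering 10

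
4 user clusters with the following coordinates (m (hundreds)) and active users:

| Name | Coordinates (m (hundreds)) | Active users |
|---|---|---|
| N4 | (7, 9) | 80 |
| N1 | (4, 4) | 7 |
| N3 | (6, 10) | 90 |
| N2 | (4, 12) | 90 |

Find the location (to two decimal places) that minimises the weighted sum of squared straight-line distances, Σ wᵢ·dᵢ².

The minimiser of Σwᵢ‖p−pᵢ‖² is the weighted centroid p* = (Σwᵢpᵢ)/(Σwᵢ).
Σwᵢ = 267.
Σwᵢxᵢ = 80·7 + 7·4 + 90·6 + 90·4 = 1488.
Σwᵢyᵢ = 80·9 + 7·4 + 90·10 + 90·12 = 2728.
x* = 1488/267 = 5.57, y* = 2728/267 = 10.22.

(5.57, 10.22)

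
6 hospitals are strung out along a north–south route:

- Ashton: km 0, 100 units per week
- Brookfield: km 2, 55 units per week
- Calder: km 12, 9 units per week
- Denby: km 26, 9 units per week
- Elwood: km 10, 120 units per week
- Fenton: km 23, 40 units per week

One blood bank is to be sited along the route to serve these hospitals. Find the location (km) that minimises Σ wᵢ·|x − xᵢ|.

x = 10

For a sum of weighted absolute distances on a line, the optimum is the weighted median (not the mean). Total weight W = 333; half-weight = 166.5.
Sort by position and accumulate weight:
  km 0 (Ashton, w=100) → cum 100
  km 2 (Brookfield, w=55) → cum 155
  km 10 (Elwood, w=120) → cum 275  ≥ 166.5 → median here
  km 12 (Calder, w=9) → cum 284
  km 23 (Fenton, w=40) → cum 324
  km 26 (Denby, w=9) → cum 333
Optimal location: km 10.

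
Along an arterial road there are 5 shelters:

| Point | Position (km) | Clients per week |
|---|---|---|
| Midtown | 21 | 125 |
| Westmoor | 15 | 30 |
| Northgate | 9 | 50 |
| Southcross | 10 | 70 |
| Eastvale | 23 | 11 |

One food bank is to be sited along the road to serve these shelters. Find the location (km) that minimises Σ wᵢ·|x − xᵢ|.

For a sum of weighted absolute distances on a line, the optimum is the weighted median (not the mean). Total weight W = 286; half-weight = 143.
Sort by position and accumulate weight:
  km 9 (Northgate, w=50) → cum 50
  km 10 (Southcross, w=70) → cum 120
  km 15 (Westmoor, w=30) → cum 150  ≥ 143 → median here
  km 21 (Midtown, w=125) → cum 275
  km 23 (Eastvale, w=11) → cum 286
Optimal location: km 15.

x = 15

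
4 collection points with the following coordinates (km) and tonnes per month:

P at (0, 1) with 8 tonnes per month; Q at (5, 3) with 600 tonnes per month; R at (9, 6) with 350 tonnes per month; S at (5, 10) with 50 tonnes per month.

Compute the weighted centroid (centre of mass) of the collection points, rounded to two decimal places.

(6.35, 4.37)

The minimiser of Σwᵢ‖p−pᵢ‖² is the weighted centroid p* = (Σwᵢpᵢ)/(Σwᵢ).
Σwᵢ = 1008.
Σwᵢxᵢ = 8·0 + 600·5 + 350·9 + 50·5 = 6400.
Σwᵢyᵢ = 8·1 + 600·3 + 350·6 + 50·10 = 4408.
x* = 6400/1008 = 6.35, y* = 4408/1008 = 4.37.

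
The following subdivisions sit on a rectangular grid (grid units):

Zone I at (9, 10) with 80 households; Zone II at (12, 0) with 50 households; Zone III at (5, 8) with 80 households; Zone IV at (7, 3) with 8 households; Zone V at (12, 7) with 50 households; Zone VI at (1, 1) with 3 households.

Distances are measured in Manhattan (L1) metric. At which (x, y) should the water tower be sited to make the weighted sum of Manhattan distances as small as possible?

(9, 8)

Manhattan distance separates: Σwᵢ(|x−xᵢ|+|y−yᵢ|) = Σwᵢ|x−xᵢ| + Σwᵢ|y−yᵢ|, so x and y are optimised independently as 1-D weighted medians.
Total weight W = 271; half = 135.5.
x-coordinate, sorted with cumulative weight:
  x=1 (Zone VI, w=3) cum 3
  x=5 (Zone III, w=80) cum 83
  x=7 (Zone IV, w=8) cum 91
  x=9 (Zone I, w=80) cum 171  ← median
  x=12 (Zone II, w=50) cum 221
  x=12 (Zone V, w=50) cum 271
⇒ x* = 9
y-coordinate, sorted with cumulative weight:
  y=0 (Zone II, w=50) cum 50
  y=1 (Zone VI, w=3) cum 53
  y=3 (Zone IV, w=8) cum 61
  y=7 (Zone V, w=50) cum 111
  y=8 (Zone III, w=80) cum 191  ← median
  y=10 (Zone I, w=80) cum 271
⇒ y* = 8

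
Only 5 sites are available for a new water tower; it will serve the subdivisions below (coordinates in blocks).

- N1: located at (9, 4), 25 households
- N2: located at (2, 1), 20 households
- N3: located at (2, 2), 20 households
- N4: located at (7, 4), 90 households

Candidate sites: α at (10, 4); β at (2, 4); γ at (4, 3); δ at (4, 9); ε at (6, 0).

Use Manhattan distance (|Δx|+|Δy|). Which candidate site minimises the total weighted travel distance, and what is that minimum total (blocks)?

γ, total 650 blocks

Total weighted distance at each candidate:
  α (10, 4): total = 715
  β (2, 4): total = 725
  γ (4, 3): total = 650
  δ (4, 9): total = 1350
  ε (6, 0): total = 845
Minimum is at γ with total 650 blocks.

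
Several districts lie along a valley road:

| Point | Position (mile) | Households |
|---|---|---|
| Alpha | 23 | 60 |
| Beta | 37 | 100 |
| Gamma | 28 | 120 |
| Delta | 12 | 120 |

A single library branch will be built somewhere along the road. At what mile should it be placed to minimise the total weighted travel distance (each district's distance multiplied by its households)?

For a sum of weighted absolute distances on a line, the optimum is the weighted median (not the mean). Total weight W = 400; half-weight = 200.
Sort by position and accumulate weight:
  mile 12 (Delta, w=120) → cum 120
  mile 23 (Alpha, w=60) → cum 180
  mile 28 (Gamma, w=120) → cum 300  ≥ 200 → median here
  mile 37 (Beta, w=100) → cum 400
Optimal location: mile 28.

x = 28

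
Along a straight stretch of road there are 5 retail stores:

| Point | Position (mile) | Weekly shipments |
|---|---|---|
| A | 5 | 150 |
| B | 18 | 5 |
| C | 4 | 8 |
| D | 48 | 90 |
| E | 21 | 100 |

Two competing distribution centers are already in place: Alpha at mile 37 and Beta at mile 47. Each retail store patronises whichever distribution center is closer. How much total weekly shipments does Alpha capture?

The indifferent point is the midpoint (37+47)/2 = 42; retail stores left of it (closer to Alpha at 37) go to Alpha, those right go to Beta.
  C at 4 (w=8) → Alpha
  A at 5 (w=150) → Alpha
  B at 18 (w=5) → Alpha
  E at 21 (w=100) → Alpha
  D at 48 (w=90) → Beta
Alpha captures 263; Beta captures 90.

263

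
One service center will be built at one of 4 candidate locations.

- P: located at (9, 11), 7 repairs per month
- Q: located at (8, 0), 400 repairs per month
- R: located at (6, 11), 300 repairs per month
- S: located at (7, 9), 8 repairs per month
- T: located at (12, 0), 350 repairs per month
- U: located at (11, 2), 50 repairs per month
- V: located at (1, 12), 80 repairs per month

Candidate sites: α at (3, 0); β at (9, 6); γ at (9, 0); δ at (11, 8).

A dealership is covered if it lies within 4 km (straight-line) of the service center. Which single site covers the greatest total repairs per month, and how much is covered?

γ, covering 800

Coverage radius r = 4 km; a point is covered iff (Δx)²+(Δy)² ≤ 4² = 16.
  α (3, 0): covers {none} → 0
  β (9, 6): covers {S} → 8
  γ (9, 0): covers {Q, T, U} → 800
  δ (11, 8): covers {P} → 7
Maximum coverage at γ: 800 repairs per month.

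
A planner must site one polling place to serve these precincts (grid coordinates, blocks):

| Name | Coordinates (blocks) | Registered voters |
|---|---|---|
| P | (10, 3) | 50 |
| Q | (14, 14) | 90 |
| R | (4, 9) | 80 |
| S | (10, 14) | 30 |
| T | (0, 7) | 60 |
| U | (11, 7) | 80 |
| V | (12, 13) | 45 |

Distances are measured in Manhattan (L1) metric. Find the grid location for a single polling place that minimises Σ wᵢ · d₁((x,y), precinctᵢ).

(10, 9)

Manhattan distance separates: Σwᵢ(|x−xᵢ|+|y−yᵢ|) = Σwᵢ|x−xᵢ| + Σwᵢ|y−yᵢ|, so x and y are optimised independently as 1-D weighted medians.
Total weight W = 435; half = 217.5.
x-coordinate, sorted with cumulative weight:
  x=0 (T, w=60) cum 60
  x=4 (R, w=80) cum 140
  x=10 (P, w=50) cum 190
  x=10 (S, w=30) cum 220  ← median
  x=11 (U, w=80) cum 300
  x=12 (V, w=45) cum 345
  x=14 (Q, w=90) cum 435
⇒ x* = 10
y-coordinate, sorted with cumulative weight:
  y=3 (P, w=50) cum 50
  y=7 (T, w=60) cum 110
  y=7 (U, w=80) cum 190
  y=9 (R, w=80) cum 270  ← median
  y=13 (V, w=45) cum 315
  y=14 (Q, w=90) cum 405
  y=14 (S, w=30) cum 435
⇒ y* = 9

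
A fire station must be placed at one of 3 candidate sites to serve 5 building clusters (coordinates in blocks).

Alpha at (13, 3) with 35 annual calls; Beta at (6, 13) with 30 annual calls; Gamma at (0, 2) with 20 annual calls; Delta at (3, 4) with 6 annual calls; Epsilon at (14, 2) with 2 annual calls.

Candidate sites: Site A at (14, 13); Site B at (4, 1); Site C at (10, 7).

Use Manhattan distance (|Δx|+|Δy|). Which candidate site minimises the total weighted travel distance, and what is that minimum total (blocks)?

Total weighted distance at each candidate:
  Site A (14, 13): total = 1267
  Site B (4, 1): total = 951
  Site C (10, 7): total = 923
Minimum is at Site C with total 923 blocks.

Site C, total 923 blocks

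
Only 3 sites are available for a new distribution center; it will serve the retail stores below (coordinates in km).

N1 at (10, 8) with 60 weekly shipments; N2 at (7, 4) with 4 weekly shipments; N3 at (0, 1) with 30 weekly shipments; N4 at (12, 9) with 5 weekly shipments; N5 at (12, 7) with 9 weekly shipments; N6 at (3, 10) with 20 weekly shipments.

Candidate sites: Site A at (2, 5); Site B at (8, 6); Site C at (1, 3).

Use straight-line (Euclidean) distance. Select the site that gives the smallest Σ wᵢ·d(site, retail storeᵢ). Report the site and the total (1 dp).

Site B, total 651.8 km

Total weighted distance at each candidate:
  Site A (2, 5): total = 914.8
  Site B (8, 6): total = 651.8
  Site C (1, 3): total = 1022.7
Minimum is at Site B with total 651.8 km.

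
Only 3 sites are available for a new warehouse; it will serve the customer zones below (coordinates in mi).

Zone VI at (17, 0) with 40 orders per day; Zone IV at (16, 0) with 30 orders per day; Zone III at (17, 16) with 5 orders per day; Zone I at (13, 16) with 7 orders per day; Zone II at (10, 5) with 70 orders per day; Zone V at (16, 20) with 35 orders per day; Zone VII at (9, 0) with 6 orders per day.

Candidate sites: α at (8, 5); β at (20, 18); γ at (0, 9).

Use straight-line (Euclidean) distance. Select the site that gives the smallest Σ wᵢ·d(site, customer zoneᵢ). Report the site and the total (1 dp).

α, total 1616.1 mi

Total weighted distance at each candidate:
  α (8, 5): total = 1616.1
  β (20, 18): total = 2783.3
  γ (0, 9): total = 3025.3
Minimum is at α with total 1616.1 mi.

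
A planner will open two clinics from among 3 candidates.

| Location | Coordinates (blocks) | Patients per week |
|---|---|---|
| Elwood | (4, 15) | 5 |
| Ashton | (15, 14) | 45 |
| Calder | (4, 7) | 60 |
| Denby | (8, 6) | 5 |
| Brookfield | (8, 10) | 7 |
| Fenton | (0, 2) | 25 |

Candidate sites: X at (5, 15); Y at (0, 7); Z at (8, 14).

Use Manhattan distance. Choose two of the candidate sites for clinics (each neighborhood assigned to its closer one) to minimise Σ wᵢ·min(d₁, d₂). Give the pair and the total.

Evaluate every pair (each demand assigned to the nearer of the two):
  {Y, Z}: total = 773
  {X, Y}: total = 966
  {X, Z}: total = 1378
Best pair: {Y, Z} with total 773.

{Y, Z}, total 773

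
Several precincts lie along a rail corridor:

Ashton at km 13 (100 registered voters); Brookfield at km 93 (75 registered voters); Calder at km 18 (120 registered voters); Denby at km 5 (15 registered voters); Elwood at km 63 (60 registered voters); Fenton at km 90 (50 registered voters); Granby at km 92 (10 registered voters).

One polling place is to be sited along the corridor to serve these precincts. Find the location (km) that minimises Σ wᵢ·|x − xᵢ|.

For a sum of weighted absolute distances on a line, the optimum is the weighted median (not the mean). Total weight W = 430; half-weight = 215.
Sort by position and accumulate weight:
  km 5 (Denby, w=15) → cum 15
  km 13 (Ashton, w=100) → cum 115
  km 18 (Calder, w=120) → cum 235  ≥ 215 → median here
  km 63 (Elwood, w=60) → cum 295
  km 90 (Fenton, w=50) → cum 345
  km 92 (Granby, w=10) → cum 355
  km 93 (Brookfield, w=75) → cum 430
Optimal location: km 18.

x = 18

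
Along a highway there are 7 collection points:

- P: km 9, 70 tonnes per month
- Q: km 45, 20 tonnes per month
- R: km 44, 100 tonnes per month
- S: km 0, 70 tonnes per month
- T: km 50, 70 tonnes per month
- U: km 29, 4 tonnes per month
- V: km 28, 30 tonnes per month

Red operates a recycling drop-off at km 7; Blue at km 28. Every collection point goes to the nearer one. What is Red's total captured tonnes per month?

The indifferent point is the midpoint (7+28)/2 = 17.5; collection points left of it (closer to Red at 7) go to Red, those right go to Blue.
  S at 0 (w=70) → Red
  P at 9 (w=70) → Red
  V at 28 (w=30) → Blue
  U at 29 (w=4) → Blue
  R at 44 (w=100) → Blue
  Q at 45 (w=20) → Blue
  T at 50 (w=70) → Blue
Red captures 140; Blue captures 224.

140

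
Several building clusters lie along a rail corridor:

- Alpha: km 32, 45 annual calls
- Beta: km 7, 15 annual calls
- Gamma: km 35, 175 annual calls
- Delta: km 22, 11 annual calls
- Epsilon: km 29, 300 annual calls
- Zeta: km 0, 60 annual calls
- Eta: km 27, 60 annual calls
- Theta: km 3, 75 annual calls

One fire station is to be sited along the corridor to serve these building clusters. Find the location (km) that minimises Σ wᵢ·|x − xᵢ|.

For a sum of weighted absolute distances on a line, the optimum is the weighted median (not the mean). Total weight W = 741; half-weight = 370.5.
Sort by position and accumulate weight:
  km 0 (Zeta, w=60) → cum 60
  km 3 (Theta, w=75) → cum 135
  km 7 (Beta, w=15) → cum 150
  km 22 (Delta, w=11) → cum 161
  km 27 (Eta, w=60) → cum 221
  km 29 (Epsilon, w=300) → cum 521  ≥ 370.5 → median here
  km 32 (Alpha, w=45) → cum 566
  km 35 (Gamma, w=175) → cum 741
Optimal location: km 29.

x = 29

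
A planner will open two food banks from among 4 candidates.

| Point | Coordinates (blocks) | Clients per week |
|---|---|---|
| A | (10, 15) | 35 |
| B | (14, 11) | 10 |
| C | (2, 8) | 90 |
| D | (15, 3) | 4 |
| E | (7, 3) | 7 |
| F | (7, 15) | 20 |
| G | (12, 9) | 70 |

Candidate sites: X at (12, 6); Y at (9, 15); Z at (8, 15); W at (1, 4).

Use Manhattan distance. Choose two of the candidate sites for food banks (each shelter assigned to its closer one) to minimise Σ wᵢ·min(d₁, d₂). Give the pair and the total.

{Y, W}, total 1354

Evaluate every pair (each demand assigned to the nearer of the two):
  {Y, W}: total = 1354
  {Z, W}: total = 1449
  {X, W}: total = 1468
  {X, Y}: total = 1515
  {X, Z}: total = 1530
  {Y, Z}: total = 2108
Best pair: {Y, W} with total 1354.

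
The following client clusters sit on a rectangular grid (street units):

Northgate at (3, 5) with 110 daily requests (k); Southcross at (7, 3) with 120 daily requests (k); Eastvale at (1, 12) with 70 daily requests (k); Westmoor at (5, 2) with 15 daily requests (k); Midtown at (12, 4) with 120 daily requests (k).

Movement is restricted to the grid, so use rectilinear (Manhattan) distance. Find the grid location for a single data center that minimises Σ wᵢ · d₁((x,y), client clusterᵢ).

(7, 4)

Manhattan distance separates: Σwᵢ(|x−xᵢ|+|y−yᵢ|) = Σwᵢ|x−xᵢ| + Σwᵢ|y−yᵢ|, so x and y are optimised independently as 1-D weighted medians.
Total weight W = 435; half = 217.5.
x-coordinate, sorted with cumulative weight:
  x=1 (Eastvale, w=70) cum 70
  x=3 (Northgate, w=110) cum 180
  x=5 (Westmoor, w=15) cum 195
  x=7 (Southcross, w=120) cum 315  ← median
  x=12 (Midtown, w=120) cum 435
⇒ x* = 7
y-coordinate, sorted with cumulative weight:
  y=2 (Westmoor, w=15) cum 15
  y=3 (Southcross, w=120) cum 135
  y=4 (Midtown, w=120) cum 255  ← median
  y=5 (Northgate, w=110) cum 365
  y=12 (Eastvale, w=70) cum 435
⇒ y* = 4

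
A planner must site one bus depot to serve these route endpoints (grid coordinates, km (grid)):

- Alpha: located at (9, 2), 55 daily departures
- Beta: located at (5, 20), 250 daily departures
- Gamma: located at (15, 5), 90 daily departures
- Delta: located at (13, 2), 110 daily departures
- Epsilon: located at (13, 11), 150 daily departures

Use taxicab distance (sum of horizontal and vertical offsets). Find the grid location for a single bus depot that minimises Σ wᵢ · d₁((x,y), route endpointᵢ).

Manhattan distance separates: Σwᵢ(|x−xᵢ|+|y−yᵢ|) = Σwᵢ|x−xᵢ| + Σwᵢ|y−yᵢ|, so x and y are optimised independently as 1-D weighted medians.
Total weight W = 655; half = 327.5.
x-coordinate, sorted with cumulative weight:
  x=5 (Beta, w=250) cum 250
  x=9 (Alpha, w=55) cum 305
  x=13 (Delta, w=110) cum 415  ← median
  x=13 (Epsilon, w=150) cum 565
  x=15 (Gamma, w=90) cum 655
⇒ x* = 13
y-coordinate, sorted with cumulative weight:
  y=2 (Alpha, w=55) cum 55
  y=2 (Delta, w=110) cum 165
  y=5 (Gamma, w=90) cum 255
  y=11 (Epsilon, w=150) cum 405  ← median
  y=20 (Beta, w=250) cum 655
⇒ y* = 11

(13, 11)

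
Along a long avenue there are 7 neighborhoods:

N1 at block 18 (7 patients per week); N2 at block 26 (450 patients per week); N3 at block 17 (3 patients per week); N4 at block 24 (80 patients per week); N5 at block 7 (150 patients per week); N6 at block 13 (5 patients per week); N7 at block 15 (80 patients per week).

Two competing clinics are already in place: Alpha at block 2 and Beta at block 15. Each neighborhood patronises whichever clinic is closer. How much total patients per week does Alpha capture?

150

The indifferent point is the midpoint (2+15)/2 = 8.5; neighborhoods left of it (closer to Alpha at 2) go to Alpha, those right go to Beta.
  N5 at 7 (w=150) → Alpha
  N6 at 13 (w=5) → Beta
  N7 at 15 (w=80) → Beta
  N3 at 17 (w=3) → Beta
  N1 at 18 (w=7) → Beta
  N4 at 24 (w=80) → Beta
  N2 at 26 (w=450) → Beta
Alpha captures 150; Beta captures 625.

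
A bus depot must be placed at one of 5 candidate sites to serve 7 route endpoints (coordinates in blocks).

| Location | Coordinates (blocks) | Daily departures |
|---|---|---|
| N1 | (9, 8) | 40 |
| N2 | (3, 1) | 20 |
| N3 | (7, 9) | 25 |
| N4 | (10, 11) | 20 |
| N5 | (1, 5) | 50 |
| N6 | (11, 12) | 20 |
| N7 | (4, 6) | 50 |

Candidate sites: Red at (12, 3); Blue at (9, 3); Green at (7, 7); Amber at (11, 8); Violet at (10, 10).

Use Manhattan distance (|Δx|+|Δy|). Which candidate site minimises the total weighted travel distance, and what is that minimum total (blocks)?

Total weighted distance at each candidate:
  Red (12, 3): total = 2415
  Blue (9, 3): total = 1860
  Green (7, 7): total = 1290
  Amber (11, 8): total = 1765
  Violet (10, 10): total = 1820
Minimum is at Green with total 1290 blocks.

Green, total 1290 blocks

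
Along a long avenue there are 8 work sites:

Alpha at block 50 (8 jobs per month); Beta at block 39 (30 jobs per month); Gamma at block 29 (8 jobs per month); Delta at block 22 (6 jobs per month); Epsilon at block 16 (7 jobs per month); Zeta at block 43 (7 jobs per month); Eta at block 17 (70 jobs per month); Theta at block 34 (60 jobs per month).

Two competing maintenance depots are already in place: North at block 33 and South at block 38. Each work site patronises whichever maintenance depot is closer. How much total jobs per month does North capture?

The indifferent point is the midpoint (33+38)/2 = 35.5; work sites left of it (closer to North at 33) go to North, those right go to South.
  Epsilon at 16 (w=7) → North
  Eta at 17 (w=70) → North
  Delta at 22 (w=6) → North
  Gamma at 29 (w=8) → North
  Theta at 34 (w=60) → North
  Beta at 39 (w=30) → South
  Zeta at 43 (w=7) → South
  Alpha at 50 (w=8) → South
North captures 151; South captures 45.

151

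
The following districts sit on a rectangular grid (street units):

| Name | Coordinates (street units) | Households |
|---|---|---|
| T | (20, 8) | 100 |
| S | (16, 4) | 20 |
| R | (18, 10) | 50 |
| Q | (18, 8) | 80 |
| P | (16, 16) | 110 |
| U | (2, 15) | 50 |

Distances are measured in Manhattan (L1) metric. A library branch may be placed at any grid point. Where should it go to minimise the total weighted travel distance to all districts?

(18, 10)

Manhattan distance separates: Σwᵢ(|x−xᵢ|+|y−yᵢ|) = Σwᵢ|x−xᵢ| + Σwᵢ|y−yᵢ|, so x and y are optimised independently as 1-D weighted medians.
Total weight W = 410; half = 205.
x-coordinate, sorted with cumulative weight:
  x=2 (U, w=50) cum 50
  x=16 (S, w=20) cum 70
  x=16 (P, w=110) cum 180
  x=18 (R, w=50) cum 230  ← median
  x=18 (Q, w=80) cum 310
  x=20 (T, w=100) cum 410
⇒ x* = 18
y-coordinate, sorted with cumulative weight:
  y=4 (S, w=20) cum 20
  y=8 (T, w=100) cum 120
  y=8 (Q, w=80) cum 200
  y=10 (R, w=50) cum 250  ← median
  y=15 (U, w=50) cum 300
  y=16 (P, w=110) cum 410
⇒ y* = 10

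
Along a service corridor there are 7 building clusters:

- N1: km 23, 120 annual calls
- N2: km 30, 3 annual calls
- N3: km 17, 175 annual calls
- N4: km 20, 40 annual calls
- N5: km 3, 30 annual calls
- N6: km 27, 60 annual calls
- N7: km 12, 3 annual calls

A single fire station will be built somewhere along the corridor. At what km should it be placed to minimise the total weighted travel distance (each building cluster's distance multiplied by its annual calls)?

For a sum of weighted absolute distances on a line, the optimum is the weighted median (not the mean). Total weight W = 431; half-weight = 215.5.
Sort by position and accumulate weight:
  km 3 (N5, w=30) → cum 30
  km 12 (N7, w=3) → cum 33
  km 17 (N3, w=175) → cum 208
  km 20 (N4, w=40) → cum 248  ≥ 215.5 → median here
  km 23 (N1, w=120) → cum 368
  km 27 (N6, w=60) → cum 428
  km 30 (N2, w=3) → cum 431
Optimal location: km 20.

x = 20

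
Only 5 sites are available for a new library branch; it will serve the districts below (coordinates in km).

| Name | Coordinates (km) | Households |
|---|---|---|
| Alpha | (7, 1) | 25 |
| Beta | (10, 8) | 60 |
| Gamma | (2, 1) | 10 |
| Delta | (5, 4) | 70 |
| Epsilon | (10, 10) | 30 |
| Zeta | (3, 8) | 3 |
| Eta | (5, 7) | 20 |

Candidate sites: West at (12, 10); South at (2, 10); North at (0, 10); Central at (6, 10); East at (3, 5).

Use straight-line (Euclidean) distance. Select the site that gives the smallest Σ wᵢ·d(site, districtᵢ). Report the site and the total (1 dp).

Total weighted distance at each candidate:
  West (12, 10): total = 1447.0
  South (2, 10): total = 1643.3
  North (0, 10): total = 1963.3
  Central (6, 10): total = 1213.1
  East (3, 5): total = 1119.8
Minimum is at East with total 1119.8 km.

East, total 1119.8 km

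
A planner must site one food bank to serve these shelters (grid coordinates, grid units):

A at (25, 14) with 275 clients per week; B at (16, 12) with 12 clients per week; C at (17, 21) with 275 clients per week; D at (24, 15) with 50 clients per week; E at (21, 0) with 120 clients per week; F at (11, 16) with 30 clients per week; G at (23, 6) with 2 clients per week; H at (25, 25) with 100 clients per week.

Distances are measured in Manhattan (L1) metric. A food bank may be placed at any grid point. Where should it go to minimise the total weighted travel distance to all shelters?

(21, 15)

Manhattan distance separates: Σwᵢ(|x−xᵢ|+|y−yᵢ|) = Σwᵢ|x−xᵢ| + Σwᵢ|y−yᵢ|, so x and y are optimised independently as 1-D weighted medians.
Total weight W = 864; half = 432.
x-coordinate, sorted with cumulative weight:
  x=11 (F, w=30) cum 30
  x=16 (B, w=12) cum 42
  x=17 (C, w=275) cum 317
  x=21 (E, w=120) cum 437  ← median
  x=23 (G, w=2) cum 439
  x=24 (D, w=50) cum 489
  x=25 (A, w=275) cum 764
  x=25 (H, w=100) cum 864
⇒ x* = 21
y-coordinate, sorted with cumulative weight:
  y=0 (E, w=120) cum 120
  y=6 (G, w=2) cum 122
  y=12 (B, w=12) cum 134
  y=14 (A, w=275) cum 409
  y=15 (D, w=50) cum 459  ← median
  y=16 (F, w=30) cum 489
  y=21 (C, w=275) cum 764
  y=25 (H, w=100) cum 864
⇒ y* = 15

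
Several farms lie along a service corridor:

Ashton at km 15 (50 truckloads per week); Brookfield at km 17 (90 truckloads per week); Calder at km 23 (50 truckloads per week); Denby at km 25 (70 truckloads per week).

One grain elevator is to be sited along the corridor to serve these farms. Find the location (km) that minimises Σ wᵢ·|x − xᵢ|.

For a sum of weighted absolute distances on a line, the optimum is the weighted median (not the mean). Total weight W = 260; half-weight = 130.
Sort by position and accumulate weight:
  km 15 (Ashton, w=50) → cum 50
  km 17 (Brookfield, w=90) → cum 140  ≥ 130 → median here
  km 23 (Calder, w=50) → cum 190
  km 25 (Denby, w=70) → cum 260
Optimal location: km 17.

x = 17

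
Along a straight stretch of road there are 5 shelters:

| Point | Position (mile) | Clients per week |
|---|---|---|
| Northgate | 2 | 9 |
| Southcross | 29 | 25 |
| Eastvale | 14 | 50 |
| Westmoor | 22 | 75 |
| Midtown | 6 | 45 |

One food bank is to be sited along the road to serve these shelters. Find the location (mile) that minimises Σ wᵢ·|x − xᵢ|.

For a sum of weighted absolute distances on a line, the optimum is the weighted median (not the mean). Total weight W = 204; half-weight = 102.
Sort by position and accumulate weight:
  mile 2 (Northgate, w=9) → cum 9
  mile 6 (Midtown, w=45) → cum 54
  mile 14 (Eastvale, w=50) → cum 104  ≥ 102 → median here
  mile 22 (Westmoor, w=75) → cum 179
  mile 29 (Southcross, w=25) → cum 204
Optimal location: mile 14.

x = 14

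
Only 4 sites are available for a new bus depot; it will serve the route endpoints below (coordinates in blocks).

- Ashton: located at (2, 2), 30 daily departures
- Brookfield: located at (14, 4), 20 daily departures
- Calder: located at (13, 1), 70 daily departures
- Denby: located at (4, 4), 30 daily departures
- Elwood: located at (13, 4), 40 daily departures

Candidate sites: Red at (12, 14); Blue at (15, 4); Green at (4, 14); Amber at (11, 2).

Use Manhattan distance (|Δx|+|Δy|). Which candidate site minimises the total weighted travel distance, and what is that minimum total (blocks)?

Amber, total 1010 blocks

Total weighted distance at each candidate:
  Red (12, 14): total = 2860
  Blue (15, 4): total = 1230
  Green (4, 14): total = 3420
  Amber (11, 2): total = 1010
Minimum is at Amber with total 1010 blocks.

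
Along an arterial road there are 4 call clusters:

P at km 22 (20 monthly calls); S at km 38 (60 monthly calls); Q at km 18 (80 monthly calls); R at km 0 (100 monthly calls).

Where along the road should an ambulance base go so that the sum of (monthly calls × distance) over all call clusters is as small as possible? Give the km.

x = 18

For a sum of weighted absolute distances on a line, the optimum is the weighted median (not the mean). Total weight W = 260; half-weight = 130.
Sort by position and accumulate weight:
  km 0 (R, w=100) → cum 100
  km 18 (Q, w=80) → cum 180  ≥ 130 → median here
  km 22 (P, w=20) → cum 200
  km 38 (S, w=60) → cum 260
Optimal location: km 18.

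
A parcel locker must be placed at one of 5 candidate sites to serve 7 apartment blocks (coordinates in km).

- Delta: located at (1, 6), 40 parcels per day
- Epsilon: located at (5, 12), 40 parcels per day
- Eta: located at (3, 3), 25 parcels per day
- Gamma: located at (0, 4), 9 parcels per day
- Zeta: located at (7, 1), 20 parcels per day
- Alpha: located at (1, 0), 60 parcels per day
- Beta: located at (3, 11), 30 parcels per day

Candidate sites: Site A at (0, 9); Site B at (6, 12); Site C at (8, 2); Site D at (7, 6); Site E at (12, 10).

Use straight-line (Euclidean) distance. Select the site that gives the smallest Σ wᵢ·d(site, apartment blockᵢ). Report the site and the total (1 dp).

Site A, total 1436.5 km

Total weighted distance at each candidate:
  Site A (0, 9): total = 1436.5
  Site B (6, 12): total = 1775.4
  Site C (8, 2): total = 1715.8
  Site D (7, 6): total = 1484.7
  Site E (12, 10): total = 2534.7
Minimum is at Site A with total 1436.5 km.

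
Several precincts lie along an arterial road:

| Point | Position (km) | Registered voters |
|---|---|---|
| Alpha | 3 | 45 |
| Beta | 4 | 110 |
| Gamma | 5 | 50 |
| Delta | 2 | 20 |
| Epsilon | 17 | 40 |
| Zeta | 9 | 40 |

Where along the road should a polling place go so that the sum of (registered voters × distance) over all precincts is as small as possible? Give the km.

x = 4

For a sum of weighted absolute distances on a line, the optimum is the weighted median (not the mean). Total weight W = 305; half-weight = 152.5.
Sort by position and accumulate weight:
  km 2 (Delta, w=20) → cum 20
  km 3 (Alpha, w=45) → cum 65
  km 4 (Beta, w=110) → cum 175  ≥ 152.5 → median here
  km 5 (Gamma, w=50) → cum 225
  km 9 (Zeta, w=40) → cum 265
  km 17 (Epsilon, w=40) → cum 305
Optimal location: km 4.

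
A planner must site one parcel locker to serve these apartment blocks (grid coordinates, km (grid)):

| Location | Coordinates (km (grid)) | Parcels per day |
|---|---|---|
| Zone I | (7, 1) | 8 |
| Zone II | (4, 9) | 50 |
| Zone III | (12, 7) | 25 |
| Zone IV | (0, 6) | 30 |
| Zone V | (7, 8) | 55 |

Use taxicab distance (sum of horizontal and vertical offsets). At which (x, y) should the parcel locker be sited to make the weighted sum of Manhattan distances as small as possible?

Manhattan distance separates: Σwᵢ(|x−xᵢ|+|y−yᵢ|) = Σwᵢ|x−xᵢ| + Σwᵢ|y−yᵢ|, so x and y are optimised independently as 1-D weighted medians.
Total weight W = 168; half = 84.
x-coordinate, sorted with cumulative weight:
  x=0 (Zone IV, w=30) cum 30
  x=4 (Zone II, w=50) cum 80
  x=7 (Zone I, w=8) cum 88  ← median
  x=7 (Zone V, w=55) cum 143
  x=12 (Zone III, w=25) cum 168
⇒ x* = 7
y-coordinate, sorted with cumulative weight:
  y=1 (Zone I, w=8) cum 8
  y=6 (Zone IV, w=30) cum 38
  y=7 (Zone III, w=25) cum 63
  y=8 (Zone V, w=55) cum 118  ← median
  y=9 (Zone II, w=50) cum 168
⇒ y* = 8

(7, 8)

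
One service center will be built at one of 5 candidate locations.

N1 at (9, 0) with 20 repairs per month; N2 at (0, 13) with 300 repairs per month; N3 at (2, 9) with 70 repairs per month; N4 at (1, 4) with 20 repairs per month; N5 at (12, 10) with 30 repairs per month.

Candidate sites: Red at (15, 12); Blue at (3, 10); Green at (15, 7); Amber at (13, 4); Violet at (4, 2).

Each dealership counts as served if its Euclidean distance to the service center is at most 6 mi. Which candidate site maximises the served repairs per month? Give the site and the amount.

Blue, covering 370

Coverage radius r = 6 mi; a point is covered iff (Δx)²+(Δy)² ≤ 6² = 36.
  Red (15, 12): covers {N5} → 30
  Blue (3, 10): covers {N2, N3} → 370
  Green (15, 7): covers {N5} → 30
  Amber (13, 4): covers {N1} → 20
  Violet (4, 2): covers {N1, N4} → 40
Maximum coverage at Blue: 370 repairs per month.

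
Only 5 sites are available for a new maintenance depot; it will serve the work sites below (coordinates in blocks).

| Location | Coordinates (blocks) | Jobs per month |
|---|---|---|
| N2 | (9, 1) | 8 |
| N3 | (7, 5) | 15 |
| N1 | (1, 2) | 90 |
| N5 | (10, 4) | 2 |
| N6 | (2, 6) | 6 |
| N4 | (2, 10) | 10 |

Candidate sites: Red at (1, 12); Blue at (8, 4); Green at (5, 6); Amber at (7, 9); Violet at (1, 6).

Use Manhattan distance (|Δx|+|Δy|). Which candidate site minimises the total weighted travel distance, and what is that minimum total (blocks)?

Total weighted distance at each candidate:
  Red (1, 12): total = 1353
  Blue (8, 4): total = 1044
  Green (5, 6): total = 939
  Amber (7, 9): total = 1434
  Violet (1, 6): total = 647
Minimum is at Violet with total 647 blocks.

Violet, total 647 blocks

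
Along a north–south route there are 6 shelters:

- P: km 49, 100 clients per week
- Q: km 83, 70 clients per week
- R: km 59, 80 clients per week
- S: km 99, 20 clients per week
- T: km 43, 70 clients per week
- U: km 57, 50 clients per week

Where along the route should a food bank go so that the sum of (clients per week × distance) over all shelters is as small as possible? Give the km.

x = 57

For a sum of weighted absolute distances on a line, the optimum is the weighted median (not the mean). Total weight W = 390; half-weight = 195.
Sort by position and accumulate weight:
  km 43 (T, w=70) → cum 70
  km 49 (P, w=100) → cum 170
  km 57 (U, w=50) → cum 220  ≥ 195 → median here
  km 59 (R, w=80) → cum 300
  km 83 (Q, w=70) → cum 370
  km 99 (S, w=20) → cum 390
Optimal location: km 57.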